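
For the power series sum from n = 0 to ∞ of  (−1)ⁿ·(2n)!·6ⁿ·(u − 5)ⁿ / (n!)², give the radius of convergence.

The ratio of consecutive coefficients is (2n+1)·(2n+2)/(n+1)² · 6 → 24.
Hence the series converges for |u − 5| < 1/(24) = 1/24, so the radius of convergence is 1/24.

R = 1/24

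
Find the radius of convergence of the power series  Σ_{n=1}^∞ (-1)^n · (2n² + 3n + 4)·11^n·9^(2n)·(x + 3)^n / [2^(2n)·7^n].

R = 28/891

By the ratio test, |a_{n+1}/a_n| = [(2(n+1)² + 3(n+1) + 4)/(2n² + 3n + 4)] · 11·81/(4·7) → 891/28.
The series converges when 891/28 · |x + 3| < 1, giving R = 28/891.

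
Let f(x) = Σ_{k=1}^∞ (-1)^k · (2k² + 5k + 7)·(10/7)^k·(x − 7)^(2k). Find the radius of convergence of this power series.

By the ratio test, |a_{k+1}/a_k| = [(2(k+1)² + 5(k+1) + 7)/(2k² + 5k + 7)] · 10/7 → 10/7.
Successive powers of (x − 7) differ by 2, so the series converges when |x − 7|² · 10/7 < 1, i.e. |x − 7| < √(7/10). So R = √70/10.

R = √70/10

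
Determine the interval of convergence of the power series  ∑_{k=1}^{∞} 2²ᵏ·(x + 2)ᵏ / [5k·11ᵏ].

Apply the ratio test: |a_{k+1}| / |a_k| = [5k/5(k+1)] · 4/11, which tends to 4/11 as k → ∞.
The series converges when 4/11 · |x + 2| < 1, giving R = 11/4.
Check x = 3/4: the terms are asymptotic to a nonzero constant times 1/k, so the series diverges by limit comparison with Σ 1/k.
Check x = -19/4: the terms alternate in sign and decrease monotonically to 0 in absolute value (size ~ c/k), so the alternating series test gives convergence.

[-19/4, 3/4)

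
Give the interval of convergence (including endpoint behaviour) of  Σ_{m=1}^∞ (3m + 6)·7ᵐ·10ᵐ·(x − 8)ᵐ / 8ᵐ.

The ratio of consecutive coefficients is [(3(m+1) + 6)/(3m + 6)] · 7·10/8 → 35/4.
Hence the series converges for |x − 8| < 1/(35/4) = 4/35, so the radius of convergence is 4/35.
Endpoint x = 284/35: the terms do not tend to 0, so the series diverges.
At x = 276/35: the m-th term does not approach 0; divergence by the term test.

(276/35, 284/35)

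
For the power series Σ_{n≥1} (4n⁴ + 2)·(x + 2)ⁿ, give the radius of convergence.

By the ratio test, |a_{n+1}/a_n| = (4(n+1)⁴ + 2)/(4n⁴ + 2) → 1.
Hence R = 1.

R = 1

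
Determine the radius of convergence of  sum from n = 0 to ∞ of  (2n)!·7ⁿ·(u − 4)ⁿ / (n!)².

R = 1/28

Apply the ratio test: |a_{n+1}| / |a_n| = (2n+1)·(2n+2)/(n+1)² · 7, which tends to 28 as n → ∞.
The series converges when 28 · |u − 4| < 1, giving R = 1/28.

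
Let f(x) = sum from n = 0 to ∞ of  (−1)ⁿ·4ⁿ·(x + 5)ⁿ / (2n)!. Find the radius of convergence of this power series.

R = ∞

The ratio of consecutive coefficients is 4 · 1/[(2n+1)·(2n+2)] → 0.
Since the limit is 0 < 1 for every x, the series converges on all of ℝ and R = ∞.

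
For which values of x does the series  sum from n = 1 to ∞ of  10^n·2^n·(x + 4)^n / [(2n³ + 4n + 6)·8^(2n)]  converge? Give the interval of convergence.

Apply the ratio test: |a_{n+1}| / |a_n| = [(2n³ + 4n + 6)/(2(n+1)³ + 4(n+1) + 6)] · 10·2/64, which tends to 5/16 as n → ∞.
The series converges when 5/16 · |x + 4| < 1, giving R = 16/5.
Check x = -4/5: the series is dominated by a constant times Σ 1/n³, which converges (p = 3 > 1).
Check x = -36/5: absolute convergence follows by limit comparison with Σ 1/n³.

[-36/5, -4/5]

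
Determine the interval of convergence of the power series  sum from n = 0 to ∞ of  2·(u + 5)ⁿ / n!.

(−∞, ∞)

Apply the ratio test: |a_{n+1}| / |a_n| = 2/2 · 1/(n+1), which tends to 0 as n → ∞.
Since the limit is 0 < 1 for every u, the series converges on all of ℝ and R = ∞.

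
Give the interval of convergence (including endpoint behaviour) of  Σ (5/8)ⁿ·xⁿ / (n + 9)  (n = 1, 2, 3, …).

[-8/5, 8/5)

By the ratio test, |a_{n+1}/a_n| = [(n + 9)/((n+1) + 9)] · 5/8 → 5/8.
Hence the series converges for |x| < 1/(5/8) = 8/5, so the radius of convergence is 8/5.
Endpoint x = 8/5: the terms are asymptotic to a nonzero constant times 1/n, so the series diverges by limit comparison with Σ 1/n.
Endpoint x = -8/5: convergence follows from the alternating series test (terms decrease monotonically to 0).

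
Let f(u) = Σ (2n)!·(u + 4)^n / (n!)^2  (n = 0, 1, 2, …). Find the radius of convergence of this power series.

R = 1/4

The ratio of consecutive coefficients is (2n+1)·(2n+2)/(n+1)² → 4.
Hence the series converges for |u + 4| < 1/(4) = 1/4, so the radius of convergence is 1/4.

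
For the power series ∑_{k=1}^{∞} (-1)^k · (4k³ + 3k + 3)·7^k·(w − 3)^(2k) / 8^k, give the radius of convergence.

Apply the ratio test: |a_{k+1}| / |a_k| = [(4(k+1)³ + 3(k+1) + 3)/(4k³ + 3k + 3)] · 7/8, which tends to 7/8 as k → ∞.
Writing y = (w − 3)², the series in y has radius 8/7, so |w − 3| < √(8/7) and R = 2√14/7.

R = 2√14/7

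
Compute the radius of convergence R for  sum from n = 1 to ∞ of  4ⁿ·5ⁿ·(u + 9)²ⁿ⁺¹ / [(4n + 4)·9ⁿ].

By the ratio test, |a_{n+1}/a_n| = [(4n + 4)/(4(n+1) + 4)] · 4·5/9 → 20/9.
Successive powers of (u + 9) differ by 2, so the series converges when |u + 9|² · 20/9 < 1, i.e. |u + 9| < √(9/20). So R = 3√5/10.

R = 3√5/10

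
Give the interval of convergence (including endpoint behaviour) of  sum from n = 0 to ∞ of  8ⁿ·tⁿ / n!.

By the ratio test, |a_{n+1}/a_n| = 8 · 1/(n+1) → 0.
The ratio tends to 0 regardless of t, hence R = ∞.

(−∞, ∞)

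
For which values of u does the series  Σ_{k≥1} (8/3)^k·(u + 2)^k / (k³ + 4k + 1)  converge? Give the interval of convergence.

[-19/8, -13/8]

Apply the ratio test: |a_{k+1}| / |a_k| = [(k³ + 4k + 1)/((k+1)³ + 4(k+1) + 1)] · 8/3, which tends to 8/3 as k → ∞.
Thus R = 1/(8/3) = 3/8.
When u = -13/8, absolute convergence follows by limit comparison with Σ 1/k³.
At u = -19/8: the terms are on the order of 1/k³, so the series converges absolutely by comparison with the p-series (p = 3 > 1).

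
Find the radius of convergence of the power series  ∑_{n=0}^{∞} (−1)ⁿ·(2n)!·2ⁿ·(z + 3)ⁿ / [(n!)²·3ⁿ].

By the ratio test, |a_{n+1}/a_n| = (2n+1)·(2n+2)/(n+1)² · 2/3 → 8/3.
Convergence for |z + 3| · 8/3 < 1, i.e. |z + 3| < 3/8. So R = 3/8.

R = 3/8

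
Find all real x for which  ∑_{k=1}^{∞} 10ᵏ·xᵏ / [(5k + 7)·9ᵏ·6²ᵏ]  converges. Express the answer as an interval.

By the ratio test, |a_{k+1}/a_k| = [(5k + 7)/(5(k+1) + 7)] · 10/(9·36) → 5/162.
Convergence for |x| · 5/162 < 1, i.e. |x| < 162/5. So R = 162/5.
When x = 162/5, the terms behave like c/k; limit comparison with the harmonic series gives divergence.
When x = -162/5, convergence follows from the alternating series test (terms decrease monotonically to 0).

[-162/5, 162/5)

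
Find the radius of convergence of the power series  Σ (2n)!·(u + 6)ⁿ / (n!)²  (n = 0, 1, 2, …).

The ratio of consecutive coefficients is (2n+1)·(2n+2)/(n+1)² → 4.
Convergence for |u + 6| · 4 < 1, i.e. |u + 6| < 1/4. So R = 1/4.

R = 1/4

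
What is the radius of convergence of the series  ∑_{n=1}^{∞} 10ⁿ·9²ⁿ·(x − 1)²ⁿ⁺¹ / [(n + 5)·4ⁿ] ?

R = √10/45

The ratio of consecutive coefficients is [(n + 5)/((n+1) + 5)] · 10·81/4 → 405/2.
Writing y = (x − 1)², the series in y has radius 2/405, so |x − 1| < √(2/405) and R = √10/45.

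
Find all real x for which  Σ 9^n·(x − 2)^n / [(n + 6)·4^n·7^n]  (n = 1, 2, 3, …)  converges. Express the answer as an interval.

[-10/9, 46/9)

By the ratio test, |a_{n+1}/a_n| = [(n + 6)/((n+1) + 6)] · 9/(4·7) → 9/28.
Thus R = 1/(9/28) = 28/9.
At x = 46/9: the terms are asymptotic to a nonzero constant times 1/n, so the series diverges by limit comparison with Σ 1/n.
Endpoint x = -10/9: the terms alternate in sign and decrease monotonically to 0 in absolute value (size ~ c/n), so the alternating series test gives convergence.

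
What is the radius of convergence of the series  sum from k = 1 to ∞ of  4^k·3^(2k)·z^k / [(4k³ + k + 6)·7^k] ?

Apply the ratio test: |a_{k+1}| / |a_k| = [(4k³ + k + 6)/(4(k+1)³ + (k+1) + 6)] · 4·9/7, which tends to 36/7 as k → ∞.
Hence the series converges for |z| < 1/(36/7) = 7/36, so the radius of convergence is 7/36.

R = 7/36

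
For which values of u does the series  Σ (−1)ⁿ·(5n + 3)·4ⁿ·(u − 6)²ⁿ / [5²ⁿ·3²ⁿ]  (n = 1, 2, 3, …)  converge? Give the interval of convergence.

Ratio test: |a_{n+1}/a_n| = [(5(n+1) + 3)/(5n + 3)] · 4/(25·9) → 4/225 as n → ∞.
Writing y = (u − 6)², the series in y has radius 225/4, so |u − 6| < √(225/4) = 15/2 and R = 15/2.
Check u = 27/2: the terms have absolute value of order n, which does not tend to 0, so the series diverges by the divergence test.
Endpoint u = -3/2: the terms have absolute value of order n, which does not tend to 0, so the series diverges by the divergence test.

(-3/2, 27/2)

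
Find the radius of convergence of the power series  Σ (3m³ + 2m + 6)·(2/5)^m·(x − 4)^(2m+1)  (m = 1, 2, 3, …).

Ratio test: |a_{m+1}/a_m| = [(3(m+1)³ + 2(m+1) + 6)/(3m³ + 2m + 6)] · 2/5 → 2/5 as m → ∞.
Since the exponent of (x − 4) increases by 2 each term, convergence requires |x − 4|² < 5/2, hence R = √10/2.

R = √10/2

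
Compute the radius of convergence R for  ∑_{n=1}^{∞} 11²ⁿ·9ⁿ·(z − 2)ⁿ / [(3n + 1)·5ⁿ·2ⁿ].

The ratio of consecutive coefficients is [(3n + 1)/(3(n+1) + 1)] · 121·9/(5·2) → 1089/10.
Thus R = 1/(1089/10) = 10/1089.

R = 10/1089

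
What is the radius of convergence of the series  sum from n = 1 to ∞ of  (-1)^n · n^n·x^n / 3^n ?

R = 0

Root test: |a_n|^(1/n) = n/3 → ∞.
Since the n-th root of |a_n| is unbounded, the series converges only at x = 0; R = 0.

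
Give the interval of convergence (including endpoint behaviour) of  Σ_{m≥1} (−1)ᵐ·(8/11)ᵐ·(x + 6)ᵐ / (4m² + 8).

[-59/8, -37/8]

Apply the ratio test: |a_{m+1}| / |a_m| = [(4m² + 8)/(4(m+1)² + 8)] · 8/11, which tends to 8/11 as m → ∞.
Hence the series converges for |x + 6| < 1/(8/11) = 11/8, so the radius of convergence is 11/8.
Check x = -37/8: absolute convergence follows by limit comparison with Σ 1/m².
At x = -59/8: absolute convergence follows by limit comparison with Σ 1/m².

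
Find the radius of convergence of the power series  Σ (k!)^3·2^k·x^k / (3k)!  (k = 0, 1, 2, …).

R = 27/2

Ratio test: |a_{k+1}/a_k| = (k+1)³/[(3k+1)·(3k+2)·(3k+3)] · 2 → 2/27 as k → ∞.
The series converges when 2/27 · |x| < 1, giving R = 27/2.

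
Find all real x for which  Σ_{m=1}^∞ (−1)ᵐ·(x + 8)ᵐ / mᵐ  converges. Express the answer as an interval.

(−∞, ∞)

Root test: |a_m|^(1/m) = 1/m → 0.
Since the m-th root of |a_m| tends to 0, the series converges for all real x; R = ∞.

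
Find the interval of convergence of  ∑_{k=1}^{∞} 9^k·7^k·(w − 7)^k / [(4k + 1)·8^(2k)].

[377/63, 505/63)

The ratio of consecutive coefficients is [(4k + 1)/(4(k+1) + 1)] · 9·7/64 → 63/64.
The series converges when 63/64 · |w − 7| < 1, giving R = 64/63.
When w = 505/63, the terms are asymptotic to a nonzero constant times 1/k, so the series diverges by limit comparison with Σ 1/k.
Endpoint w = 377/63: an alternating series whose terms decrease to 0 in absolute value, so it converges by the Leibniz criterion.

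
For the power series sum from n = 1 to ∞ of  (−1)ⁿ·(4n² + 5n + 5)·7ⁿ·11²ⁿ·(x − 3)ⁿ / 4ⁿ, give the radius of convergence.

By the ratio test, |a_{n+1}/a_n| = [(4(n+1)² + 5(n+1) + 5)/(4n² + 5n + 5)] · 7·121/4 → 847/4.
Thus R = 1/(847/4) = 4/847.

R = 4/847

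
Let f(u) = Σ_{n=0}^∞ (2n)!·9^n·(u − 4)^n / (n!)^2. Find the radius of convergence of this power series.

By the ratio test, |a_{n+1}/a_n| = (2n+1)·(2n+2)/(n+1)² · 9 → 36.
Hence the series converges for |u − 4| < 1/(36) = 1/36, so the radius of convergence is 1/36.

R = 1/36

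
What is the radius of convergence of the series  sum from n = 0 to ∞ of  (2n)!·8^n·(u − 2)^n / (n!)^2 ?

Ratio test: |a_{n+1}/a_n| = (2n+1)·(2n+2)/(n+1)² · 8 → 32 as n → ∞.
Thus R = 1/(32) = 1/32.

R = 1/32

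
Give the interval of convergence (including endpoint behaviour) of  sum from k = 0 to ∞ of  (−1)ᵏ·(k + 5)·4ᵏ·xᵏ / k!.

(−∞, ∞)

The ratio of consecutive coefficients is ((k+1) + 5)/(k + 5) · 4 · 1/(k+1) → 0.
The ratio tends to 0 regardless of x, hence R = ∞.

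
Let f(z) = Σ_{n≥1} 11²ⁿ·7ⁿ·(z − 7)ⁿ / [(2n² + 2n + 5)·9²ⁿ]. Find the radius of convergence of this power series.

R = 81/847

The ratio of consecutive coefficients is [(2n² + 2n + 5)/(2(n+1)² + 2(n+1) + 5)] · 121·7/81 → 847/81.
Thus R = 1/(847/81) = 81/847.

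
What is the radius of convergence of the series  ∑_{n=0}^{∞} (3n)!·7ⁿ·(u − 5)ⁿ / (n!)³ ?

Ratio test: |a_{n+1}/a_n| = (3n+1)·(3n+2)·(3n+3)/(n+1)³ · 7 → 189 as n → ∞.
Hence the series converges for |u − 5| < 1/(189) = 1/189, so the radius of convergence is 1/189.

R = 1/189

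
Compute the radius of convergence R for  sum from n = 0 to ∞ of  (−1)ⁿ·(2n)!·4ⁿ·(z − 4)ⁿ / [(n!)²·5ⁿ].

Apply the ratio test: |a_{n+1}| / |a_n| = (2n+1)·(2n+2)/(n+1)² · 4/5, which tends to 16/5 as n → ∞.
The series converges when 16/5 · |z − 4| < 1, giving R = 5/16.

R = 5/16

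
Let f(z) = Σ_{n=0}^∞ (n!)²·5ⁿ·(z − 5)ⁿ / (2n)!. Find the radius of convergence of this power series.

By the ratio test, |a_{n+1}/a_n| = (n+1)²/[(2n+1)·(2n+2)] · 5 → 5/4.
Thus R = 1/(5/4) = 4/5.

R = 4/5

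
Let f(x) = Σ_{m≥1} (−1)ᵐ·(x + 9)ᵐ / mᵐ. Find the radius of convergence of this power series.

By the Cauchy root test, |a_m|^(1/m) = 1/m → 0.
Since the m-th root of |a_m| tends to 0, the series converges for all real x; R = ∞.

R = ∞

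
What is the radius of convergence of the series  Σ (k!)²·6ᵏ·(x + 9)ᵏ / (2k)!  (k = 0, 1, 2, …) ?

R = 2/3

Apply the ratio test: |a_{k+1}| / |a_k| = (k+1)²/[(2k+1)·(2k+2)] · 6, which tends to 3/2 as k → ∞.
Thus R = 1/(3/2) = 2/3.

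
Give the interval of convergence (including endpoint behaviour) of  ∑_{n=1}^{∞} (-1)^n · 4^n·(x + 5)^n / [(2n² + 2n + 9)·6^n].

[-13/2, -7/2]

By the ratio test, |a_{n+1}/a_n| = [(2n² + 2n + 9)/(2(n+1)² + 2(n+1) + 9)] · 4/6 → 2/3.
Thus R = 1/(2/3) = 3/2.
When x = -7/2, the series is dominated by a constant times Σ 1/n², which converges (p = 2 > 1).
At x = -13/2: the terms are on the order of 1/n², so the series converges absolutely by comparison with the p-series (p = 2 > 1).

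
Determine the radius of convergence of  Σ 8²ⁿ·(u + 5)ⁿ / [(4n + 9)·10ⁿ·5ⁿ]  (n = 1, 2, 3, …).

By the ratio test, |a_{n+1}/a_n| = [(4n + 9)/(4(n+1) + 9)] · 64/(10·5) → 32/25.
Thus R = 1/(32/25) = 25/32.

R = 25/32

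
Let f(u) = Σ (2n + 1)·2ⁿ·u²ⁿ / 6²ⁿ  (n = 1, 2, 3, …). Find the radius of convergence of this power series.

By the ratio test, |a_{n+1}/a_n| = [(2(n+1) + 1)/(2n + 1)] · 2/36 → 1/18.
Writing y = u², the series in y has radius 18, so |u| < √(18) and R = 3√2.

R = 3√2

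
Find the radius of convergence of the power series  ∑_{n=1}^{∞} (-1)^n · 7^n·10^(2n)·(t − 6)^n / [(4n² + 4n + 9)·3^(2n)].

R = 9/700

Apply the ratio test: |a_{n+1}| / |a_n| = [(4n² + 4n + 9)/(4(n+1)² + 4(n+1) + 9)] · 7·100/9, which tends to 700/9 as n → ∞.
The series converges when 700/9 · |t − 6| < 1, giving R = 9/700.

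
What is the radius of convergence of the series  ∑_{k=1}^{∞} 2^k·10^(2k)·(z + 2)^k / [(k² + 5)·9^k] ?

Apply the ratio test: |a_{k+1}| / |a_k| = [(k² + 5)/((k+1)² + 5)] · 2·100/9, which tends to 200/9 as k → ∞.
Hence the series converges for |z + 2| < 1/(200/9) = 9/200, so the radius of convergence is 9/200.

R = 9/200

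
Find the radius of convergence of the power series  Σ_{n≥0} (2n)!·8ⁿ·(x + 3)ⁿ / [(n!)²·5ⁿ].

R = 5/32

Ratio test: |a_{n+1}/a_n| = (2n+1)·(2n+2)/(n+1)² · 8/5 → 32/5 as n → ∞.
Thus R = 1/(32/5) = 5/32.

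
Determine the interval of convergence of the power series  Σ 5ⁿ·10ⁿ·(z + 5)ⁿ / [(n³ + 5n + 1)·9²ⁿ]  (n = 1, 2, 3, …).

[-331/50, -169/50]

By the ratio test, |a_{n+1}/a_n| = [(n³ + 5n + 1)/((n+1)³ + 5(n+1) + 1)] · 5·10/81 → 50/81.
The series converges when 50/81 · |z + 5| < 1, giving R = 81/50.
When z = -169/50, the terms are on the order of 1/n³, so the series converges absolutely by comparison with the p-series (p = 3 > 1).
Check z = -331/50: the terms are on the order of 1/n³, so the series converges absolutely by comparison with the p-series (p = 3 > 1).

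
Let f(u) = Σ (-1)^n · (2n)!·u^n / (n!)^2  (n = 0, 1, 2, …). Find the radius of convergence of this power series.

R = 1/4

By the ratio test, |a_{n+1}/a_n| = (2n+1)·(2n+2)/(n+1)² → 4.
Thus R = 1/(4) = 1/4.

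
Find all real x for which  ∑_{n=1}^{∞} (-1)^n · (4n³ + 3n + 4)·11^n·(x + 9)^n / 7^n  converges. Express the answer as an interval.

By the ratio test, |a_{n+1}/a_n| = [(4(n+1)³ + 3(n+1) + 4)/(4n³ + 3n + 4)] · 11/7 → 11/7.
The series converges when 11/7 · |x + 9| < 1, giving R = 7/11.
When x = -92/11, the terms do not tend to 0, so the series diverges.
At x = -106/11: the n-th term does not approach 0; divergence by the term test.

(-106/11, -92/11)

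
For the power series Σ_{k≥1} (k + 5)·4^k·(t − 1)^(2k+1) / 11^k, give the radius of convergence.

The ratio of consecutive coefficients is [((k+1) + 5)/(k + 5)] · 4/11 → 4/11.
Successive powers of (t − 1) differ by 2, so the series converges when |t − 1|² · 4/11 < 1, i.e. |t − 1| < √(11/4). So R = √11/2.

R = √11/2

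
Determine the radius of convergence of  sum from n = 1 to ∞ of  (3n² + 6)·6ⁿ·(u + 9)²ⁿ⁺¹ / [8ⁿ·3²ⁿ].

By the ratio test, |a_{n+1}/a_n| = [(3(n+1)² + 6)/(3n² + 6)] · 6/(8·9) → 1/12.
Since the exponent of (u + 9) increases by 2 each term, convergence requires |u + 9|² < 12, hence R = 2√3.

R = 2√3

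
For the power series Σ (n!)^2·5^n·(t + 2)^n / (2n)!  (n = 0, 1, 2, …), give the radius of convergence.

R = 4/5

Ratio test: |a_{n+1}/a_n| = (n+1)²/[(2n+1)·(2n+2)] · 5 → 5/4 as n → ∞.
Thus R = 1/(5/4) = 4/5.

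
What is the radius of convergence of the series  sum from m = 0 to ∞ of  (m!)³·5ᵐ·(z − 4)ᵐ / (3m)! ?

By the ratio test, |a_{m+1}/a_m| = (m+1)³/[(3m+1)·(3m+2)·(3m+3)] · 5 → 5/27.
Convergence for |z − 4| · 5/27 < 1, i.e. |z − 4| < 27/5. So R = 27/5.

R = 27/5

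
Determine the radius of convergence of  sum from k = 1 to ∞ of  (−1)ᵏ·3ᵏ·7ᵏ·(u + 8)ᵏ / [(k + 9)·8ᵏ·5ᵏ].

R = 40/21

By the ratio test, |a_{k+1}/a_k| = [(k + 9)/((k+1) + 9)] · 3·7/(8·5) → 21/40.
Thus R = 1/(21/40) = 40/21.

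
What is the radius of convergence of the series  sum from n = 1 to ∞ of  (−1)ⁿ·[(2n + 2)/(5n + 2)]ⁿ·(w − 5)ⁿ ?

R = 5/2

By the Cauchy root test, |a_n|^(1/n) = (2n + 2)/(5n + 2) → 2/5.
The series converges when 2/5 · |w − 5| < 1, giving R = 5/2.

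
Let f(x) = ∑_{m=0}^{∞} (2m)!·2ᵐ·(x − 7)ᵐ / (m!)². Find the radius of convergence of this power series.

R = 1/8

Ratio test: |a_{m+1}/a_m| = (2m+1)·(2m+2)/(m+1)² · 2 → 8 as m → ∞.
Hence the series converges for |x − 7| < 1/(8) = 1/8, so the radius of convergence is 1/8.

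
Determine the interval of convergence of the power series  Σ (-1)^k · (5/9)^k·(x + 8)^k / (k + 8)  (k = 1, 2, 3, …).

(-49/5, -31/5]

Apply the ratio test: |a_{k+1}| / |a_k| = [(k + 8)/((k+1) + 8)] · 5/9, which tends to 5/9 as k → ∞.
Hence the series converges for |x + 8| < 1/(5/9) = 9/5, so the radius of convergence is 9/5.
Endpoint x = -31/5: an alternating series whose terms decrease to 0 in absolute value, so it converges by the Leibniz criterion.
Check x = -49/5: the terms are asymptotic to a nonzero constant times 1/k, so the series diverges by limit comparison with Σ 1/k.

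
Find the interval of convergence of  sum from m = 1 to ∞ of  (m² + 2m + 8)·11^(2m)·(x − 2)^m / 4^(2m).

The ratio of consecutive coefficients is [((m+1)² + 2(m+1) + 8)/(m² + 2m + 8)] · 121/16 → 121/16.
Thus R = 1/(121/16) = 16/121.
Check x = 258/121: the m-th term does not approach 0; divergence by the term test.
Endpoint x = 226/121: the terms do not tend to 0, so the series diverges.

(226/121, 258/121)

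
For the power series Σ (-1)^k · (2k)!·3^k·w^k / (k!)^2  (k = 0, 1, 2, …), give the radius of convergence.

R = 1/12

Apply the ratio test: |a_{k+1}| / |a_k| = (2k+1)·(2k+2)/(k+1)² · 3, which tends to 12 as k → ∞.
Convergence for |w| · 12 < 1, i.e. |w| < 1/12. So R = 1/12.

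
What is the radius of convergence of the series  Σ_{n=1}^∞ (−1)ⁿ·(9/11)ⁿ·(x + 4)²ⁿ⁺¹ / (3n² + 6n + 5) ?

Apply the ratio test: |a_{n+1}| / |a_n| = [(3n² + 6n + 5)/(3(n+1)² + 6(n+1) + 5)] · 9/11, which tends to 9/11 as n → ∞.
Since the exponent of (x + 4) increases by 2 each term, convergence requires |x + 4|² < 11/9, hence R = √11/3.

R = √11/3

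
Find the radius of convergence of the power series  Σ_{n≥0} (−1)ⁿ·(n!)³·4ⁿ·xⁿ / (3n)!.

R = 27/4

Apply the ratio test: |a_{n+1}| / |a_n| = (n+1)³/[(3n+1)·(3n+2)·(3n+3)] · 4, which tends to 4/27 as n → ∞.
Thus R = 1/(4/27) = 27/4.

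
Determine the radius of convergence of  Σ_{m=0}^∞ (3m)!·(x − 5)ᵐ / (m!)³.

R = 1/27

The ratio of consecutive coefficients is (3m+1)·(3m+2)·(3m+3)/(m+1)³ → 27.
Hence the series converges for |x − 5| < 1/(27) = 1/27, so the radius of convergence is 1/27.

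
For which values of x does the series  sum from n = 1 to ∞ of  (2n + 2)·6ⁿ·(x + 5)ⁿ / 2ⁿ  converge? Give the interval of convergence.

The ratio of consecutive coefficients is [(2(n+1) + 2)/(2n + 2)] · 6/2 → 3.
Hence the series converges for |x + 5| < 1/(3) = 1/3, so the radius of convergence is 1/3.
When x = -14/3, the terms have absolute value of order n, which does not tend to 0, so the series diverges by the divergence test.
When x = -16/3, the terms do not tend to 0, so the series diverges.

(-16/3, -14/3)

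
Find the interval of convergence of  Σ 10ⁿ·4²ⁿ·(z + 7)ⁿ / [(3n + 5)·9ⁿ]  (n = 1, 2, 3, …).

Ratio test: |a_{n+1}/a_n| = [(3n + 5)/(3(n+1) + 5)] · 10·16/9 → 160/9 as n → ∞.
The series converges when 160/9 · |z + 7| < 1, giving R = 9/160.
Endpoint z = -1111/160: the terms behave like c/n; limit comparison with the harmonic series gives divergence.
Check z = -1129/160: an alternating series whose terms decrease to 0 in absolute value, so it converges by the Leibniz criterion.

[-1129/160, -1111/160)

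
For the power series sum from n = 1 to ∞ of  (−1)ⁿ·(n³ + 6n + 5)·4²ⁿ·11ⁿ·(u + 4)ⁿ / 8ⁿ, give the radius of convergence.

R = 1/22

Ratio test: |a_{n+1}/a_n| = [((n+1)³ + 6(n+1) + 5)/(n³ + 6n + 5)] · 16·11/8 → 22 as n → ∞.
Hence the series converges for |u + 4| < 1/(22) = 1/22, so the radius of convergence is 1/22.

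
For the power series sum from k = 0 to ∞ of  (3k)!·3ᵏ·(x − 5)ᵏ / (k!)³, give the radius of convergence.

R = 1/81

Apply the ratio test: |a_{k+1}| / |a_k| = (3k+1)·(3k+2)·(3k+3)/(k+1)³ · 3, which tends to 81 as k → ∞.
The series converges when 81 · |x − 5| < 1, giving R = 1/81.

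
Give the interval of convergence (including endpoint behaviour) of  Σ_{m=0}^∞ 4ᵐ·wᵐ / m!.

The ratio of consecutive coefficients is 4 · 1/(m+1) → 0.
The limit is 0, so the series converges for all w; R = ∞.

(−∞, ∞)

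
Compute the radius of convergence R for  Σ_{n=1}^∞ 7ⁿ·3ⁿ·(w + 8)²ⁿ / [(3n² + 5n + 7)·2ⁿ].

The ratio of consecutive coefficients is [(3n² + 5n + 7)/(3(n+1)² + 5(n+1) + 7)] · 7·3/2 → 21/2.
Since the exponent of (w + 8) increases by 2 each term, convergence requires |w + 8|² < 2/21, hence R = √42/21.

R = √42/21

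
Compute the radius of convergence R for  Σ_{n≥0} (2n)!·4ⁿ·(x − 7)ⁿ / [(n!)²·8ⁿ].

Apply the ratio test: |a_{n+1}| / |a_n| = (2n+1)·(2n+2)/(n+1)² · 4/8, which tends to 2 as n → ∞.
Thus R = 1/(2) = 1/2.

R = 1/2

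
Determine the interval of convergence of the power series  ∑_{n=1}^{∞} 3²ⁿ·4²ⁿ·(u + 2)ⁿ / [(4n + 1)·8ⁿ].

[-37/18, -35/18)

By the ratio test, |a_{n+1}/a_n| = [(4n + 1)/(4(n+1) + 1)] · 9·16/8 → 18.
Convergence for |u + 2| · 18 < 1, i.e. |u + 2| < 1/18. So R = 1/18.
At u = -35/18: comparison with the harmonic series Σ 1/n shows the series diverges.
Check u = -37/18: an alternating series whose terms decrease to 0 in absolute value, so it converges by the Leibniz criterion.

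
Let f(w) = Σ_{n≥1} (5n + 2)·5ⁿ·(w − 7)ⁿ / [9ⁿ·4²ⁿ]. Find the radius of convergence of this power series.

Ratio test: |a_{n+1}/a_n| = [(5(n+1) + 2)/(5n + 2)] · 5/(9·16) → 5/144 as n → ∞.
The series converges when 5/144 · |w − 7| < 1, giving R = 144/5.

R = 144/5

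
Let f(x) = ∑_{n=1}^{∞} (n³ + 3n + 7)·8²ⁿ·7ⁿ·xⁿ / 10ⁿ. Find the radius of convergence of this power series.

The ratio of consecutive coefficients is [((n+1)³ + 3(n+1) + 7)/(n³ + 3n + 7)] · 64·7/10 → 224/5.
Hence the series converges for |x| < 1/(224/5) = 5/224, so the radius of convergence is 5/224.

R = 5/224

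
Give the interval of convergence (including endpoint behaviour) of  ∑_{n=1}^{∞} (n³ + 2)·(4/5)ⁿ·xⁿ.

(-5/4, 5/4)

The ratio of consecutive coefficients is [((n+1)³ + 2)/(n³ + 2)] · 4/5 → 4/5.
Thus R = 1/(4/5) = 5/4.
Endpoint x = 5/4: the terms do not tend to 0, so the series diverges.
Endpoint x = -5/4: the terms do not tend to 0, so the series diverges.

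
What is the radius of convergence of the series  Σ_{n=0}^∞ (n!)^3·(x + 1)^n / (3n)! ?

By the ratio test, |a_{n+1}/a_n| = (n+1)³/[(3n+1)·(3n+2)·(3n+3)] → 1/27.
Thus R = 1/(1/27) = 27.

R = 27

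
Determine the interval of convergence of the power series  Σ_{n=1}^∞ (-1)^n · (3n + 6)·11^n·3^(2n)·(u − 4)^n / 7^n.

(389/99, 403/99)

Ratio test: |a_{n+1}/a_n| = [(3(n+1) + 6)/(3n + 6)] · 11·9/7 → 99/7 as n → ∞.
Convergence for |u − 4| · 99/7 < 1, i.e. |u − 4| < 7/99. So R = 7/99.
Check u = 403/99: the n-th term does not approach 0; divergence by the term test.
When u = 389/99, the terms have absolute value of order n, which does not tend to 0, so the series diverges by the divergence test.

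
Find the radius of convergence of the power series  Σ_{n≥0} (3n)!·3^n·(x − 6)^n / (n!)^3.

Ratio test: |a_{n+1}/a_n| = (3n+1)·(3n+2)·(3n+3)/(n+1)³ · 3 → 81 as n → ∞.
Hence the series converges for |x − 6| < 1/(81) = 1/81, so the radius of convergence is 1/81.

R = 1/81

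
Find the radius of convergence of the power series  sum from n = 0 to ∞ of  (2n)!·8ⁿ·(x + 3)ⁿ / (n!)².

R = 1/32

By the ratio test, |a_{n+1}/a_n| = (2n+1)·(2n+2)/(n+1)² · 8 → 32.
Thus R = 1/(32) = 1/32.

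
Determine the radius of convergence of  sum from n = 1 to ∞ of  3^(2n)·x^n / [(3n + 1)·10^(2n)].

R = 100/9

By the ratio test, |a_{n+1}/a_n| = [(3n + 1)/(3(n+1) + 1)] · 9/100 → 9/100.
Convergence for |x| · 9/100 < 1, i.e. |x| < 100/9. So R = 100/9.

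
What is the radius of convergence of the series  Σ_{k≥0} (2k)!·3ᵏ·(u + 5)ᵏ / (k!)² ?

R = 1/12

Apply the ratio test: |a_{k+1}| / |a_k| = (2k+1)·(2k+2)/(k+1)² · 3, which tends to 12 as k → ∞.
The series converges when 12 · |u + 5| < 1, giving R = 1/12.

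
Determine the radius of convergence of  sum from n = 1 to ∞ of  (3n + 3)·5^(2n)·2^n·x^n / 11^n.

R = 11/50

Ratio test: |a_{n+1}/a_n| = [(3(n+1) + 3)/(3n + 3)] · 25·2/11 → 50/11 as n → ∞.
Hence the series converges for |x| < 1/(50/11) = 11/50, so the radius of convergence is 11/50.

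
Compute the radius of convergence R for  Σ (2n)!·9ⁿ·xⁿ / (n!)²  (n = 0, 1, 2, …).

R = 1/36

Apply the ratio test: |a_{n+1}| / |a_n| = (2n+1)·(2n+2)/(n+1)² · 9, which tends to 36 as n → ∞.
Thus R = 1/(36) = 1/36.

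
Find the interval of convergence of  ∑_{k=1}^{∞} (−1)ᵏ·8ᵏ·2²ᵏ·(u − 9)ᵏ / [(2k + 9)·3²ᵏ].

(279/32, 297/32]

Apply the ratio test: |a_{k+1}| / |a_k| = [(2k + 9)/(2(k+1) + 9)] · 8·4/9, which tends to 32/9 as k → ∞.
Hence the series converges for |u − 9| < 1/(32/9) = 9/32, so the radius of convergence is 9/32.
Endpoint u = 297/32: an alternating series whose terms decrease to 0 in absolute value, so it converges by the Leibniz criterion.
When u = 279/32, the terms are asymptotic to a nonzero constant times 1/k, so the series diverges by limit comparison with Σ 1/k.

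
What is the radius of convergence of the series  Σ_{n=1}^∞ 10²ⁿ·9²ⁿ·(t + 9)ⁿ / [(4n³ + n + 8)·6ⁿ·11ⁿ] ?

Ratio test: |a_{n+1}/a_n| = [(4n³ + n + 8)/(4(n+1)³ + (n+1) + 8)] · 100·81/(6·11) → 1350/11 as n → ∞.
Convergence for |t + 9| · 1350/11 < 1, i.e. |t + 9| < 11/1350. So R = 11/1350.

R = 11/1350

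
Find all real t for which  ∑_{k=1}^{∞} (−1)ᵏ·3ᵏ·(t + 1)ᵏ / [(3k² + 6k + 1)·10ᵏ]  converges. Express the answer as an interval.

[-13/3, 7/3]

The ratio of consecutive coefficients is [(3k² + 6k + 1)/(3(k+1)² + 6(k+1) + 1)] · 3/10 → 3/10.
Convergence for |t + 1| · 3/10 < 1, i.e. |t + 1| < 10/3. So R = 10/3.
When t = 7/3, absolute convergence follows by limit comparison with Σ 1/k².
When t = -13/3, absolute convergence follows by limit comparison with Σ 1/k².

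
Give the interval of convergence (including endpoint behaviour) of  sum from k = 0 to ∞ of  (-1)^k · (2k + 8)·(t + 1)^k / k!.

By the ratio test, |a_{k+1}/a_k| = (2(k+1) + 8)/(2k + 8) · 1/(k+1) → 0.
The ratio tends to 0 regardless of t, hence R = ∞.

(−∞, ∞)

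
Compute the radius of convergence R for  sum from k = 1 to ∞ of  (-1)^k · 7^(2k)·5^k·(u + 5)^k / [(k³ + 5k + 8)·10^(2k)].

R = 20/49

Apply the ratio test: |a_{k+1}| / |a_k| = [(k³ + 5k + 8)/((k+1)³ + 5(k+1) + 8)] · 49·5/100, which tends to 49/20 as k → ∞.
Convergence for |u + 5| · 49/20 < 1, i.e. |u + 5| < 20/49. So R = 20/49.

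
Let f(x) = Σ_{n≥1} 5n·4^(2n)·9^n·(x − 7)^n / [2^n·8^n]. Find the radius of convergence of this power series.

By the ratio test, |a_{n+1}/a_n| = [5(n+1)/5n] · 16·9/(2·8) → 9.
Thus R = 1/(9) = 1/9.

R = 1/9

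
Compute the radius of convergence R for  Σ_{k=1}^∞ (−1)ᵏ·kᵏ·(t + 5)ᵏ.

Root test: |a_k|^(1/k) = k → ∞.
The root grows without bound, so R = 0 (convergence only at t = -5).

R = 0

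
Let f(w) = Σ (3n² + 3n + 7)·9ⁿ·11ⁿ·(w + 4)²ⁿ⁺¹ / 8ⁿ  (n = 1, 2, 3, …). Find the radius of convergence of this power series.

R = 2√22/33

Apply the ratio test: |a_{n+1}| / |a_n| = [(3(n+1)² + 3(n+1) + 7)/(3n² + 3n + 7)] · 9·11/8, which tends to 99/8 as n → ∞.
Writing y = (w + 4)², the series in y has radius 8/99, so |w + 4| < √(8/99) and R = 2√22/33.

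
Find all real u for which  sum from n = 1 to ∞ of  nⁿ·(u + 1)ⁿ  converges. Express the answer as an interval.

{-1}

By the Cauchy root test, |a_n|^(1/n) = n → ∞.
Since the n-th root of |a_n| is unbounded, the series converges only at u = -1; R = 0.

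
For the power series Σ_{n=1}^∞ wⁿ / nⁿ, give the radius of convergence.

R = ∞

Root test: |a_n|^(1/n) = 1/n → 0.
The limit is 0 for every w, so R = ∞.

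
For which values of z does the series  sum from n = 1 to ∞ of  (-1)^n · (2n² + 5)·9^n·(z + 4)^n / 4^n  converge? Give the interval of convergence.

By the ratio test, |a_{n+1}/a_n| = [(2(n+1)² + 5)/(2n² + 5)] · 9/4 → 9/4.
Convergence for |z + 4| · 9/4 < 1, i.e. |z + 4| < 4/9. So R = 4/9.
At z = -32/9: the terms have absolute value of order n², which does not tend to 0, so the series diverges by the divergence test.
At z = -40/9: the terms have absolute value of order n², which does not tend to 0, so the series diverges by the divergence test.

(-40/9, -32/9)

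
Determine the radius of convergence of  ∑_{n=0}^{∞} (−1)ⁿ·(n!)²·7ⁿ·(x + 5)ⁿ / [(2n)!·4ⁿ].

By the ratio test, |a_{n+1}/a_n| = (n+1)²/[(2n+1)·(2n+2)] · 7/4 → 7/16.
The series converges when 7/16 · |x + 5| < 1, giving R = 16/7.

R = 16/7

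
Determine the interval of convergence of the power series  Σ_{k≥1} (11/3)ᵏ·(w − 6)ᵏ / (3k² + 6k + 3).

The ratio of consecutive coefficients is [(3k² + 6k + 3)/(3(k+1)² + 6(k+1) + 3)] · 11/3 → 11/3.
Convergence for |w − 6| · 11/3 < 1, i.e. |w − 6| < 3/11. So R = 3/11.
Endpoint w = 69/11: the terms are on the order of 1/k², so the series converges absolutely by comparison with the p-series (p = 2 > 1).
Endpoint w = 63/11: the series is dominated by a constant times Σ 1/k², which converges (p = 2 > 1).

[63/11, 69/11]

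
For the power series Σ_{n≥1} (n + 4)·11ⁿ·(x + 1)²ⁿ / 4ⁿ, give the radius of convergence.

R = 2√11/11

The ratio of consecutive coefficients is [((n+1) + 4)/(n + 4)] · 11/4 → 11/4.
Writing y = (x + 1)², the series in y has radius 4/11, so |x + 1| < √(4/11) and R = 2√11/11.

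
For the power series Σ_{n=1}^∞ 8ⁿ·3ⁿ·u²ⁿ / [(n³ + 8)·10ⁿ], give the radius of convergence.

R = √15/6

Ratio test: |a_{n+1}/a_n| = [(n³ + 8)/((n+1)³ + 8)] · 8·3/10 → 12/5 as n → ∞.
Writing y = u², the series in y has radius 5/12, so |u| < √(5/12) and R = √15/6.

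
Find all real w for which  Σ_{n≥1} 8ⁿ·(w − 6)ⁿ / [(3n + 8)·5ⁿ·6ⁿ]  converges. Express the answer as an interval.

Apply the ratio test: |a_{n+1}| / |a_n| = [(3n + 8)/(3(n+1) + 8)] · 8/(5·6), which tends to 4/15 as n → ∞.
The series converges when 4/15 · |w − 6| < 1, giving R = 15/4.
When w = 39/4, the terms are asymptotic to a nonzero constant times 1/n, so the series diverges by limit comparison with Σ 1/n.
At w = 9/4: the terms alternate in sign and decrease monotonically to 0 in absolute value (size ~ c/n), so the alternating series test gives convergence.

[9/4, 39/4)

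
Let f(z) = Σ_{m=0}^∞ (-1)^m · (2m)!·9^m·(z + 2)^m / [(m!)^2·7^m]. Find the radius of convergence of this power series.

Ratio test: |a_{m+1}/a_m| = (2m+1)·(2m+2)/(m+1)² · 9/7 → 36/7 as m → ∞.
The series converges when 36/7 · |z + 2| < 1, giving R = 7/36.

R = 7/36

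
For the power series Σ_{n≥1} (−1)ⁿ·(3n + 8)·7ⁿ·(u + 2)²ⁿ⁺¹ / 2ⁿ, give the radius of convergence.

R = √14/7

The ratio of consecutive coefficients is [(3(n+1) + 8)/(3n + 8)] · 7/2 → 7/2.
Successive powers of (u + 2) differ by 2, so the series converges when |u + 2|² · 7/2 < 1, i.e. |u + 2| < √(2/7). So R = √14/7.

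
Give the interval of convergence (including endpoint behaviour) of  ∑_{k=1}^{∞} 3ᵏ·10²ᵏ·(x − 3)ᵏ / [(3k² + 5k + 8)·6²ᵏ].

Apply the ratio test: |a_{k+1}| / |a_k| = [(3k² + 5k + 8)/(3(k+1)² + 5(k+1) + 8)] · 3·100/36, which tends to 25/3 as k → ∞.
Thus R = 1/(25/3) = 3/25.
Check x = 78/25: absolute convergence follows by limit comparison with Σ 1/k².
Endpoint x = 72/25: absolute convergence follows by limit comparison with Σ 1/k².

[72/25, 78/25]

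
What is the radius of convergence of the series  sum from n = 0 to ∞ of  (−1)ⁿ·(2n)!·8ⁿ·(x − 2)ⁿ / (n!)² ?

The ratio of consecutive coefficients is (2n+1)·(2n+2)/(n+1)² · 8 → 32.
Thus R = 1/(32) = 1/32.

R = 1/32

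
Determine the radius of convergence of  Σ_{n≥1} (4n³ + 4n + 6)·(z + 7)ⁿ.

R = 1

Apply the ratio test: |a_{n+1}| / |a_n| = (4(n+1)³ + 4(n+1) + 6)/(4n³ + 4n + 6), which tends to 1 as n → ∞.
So the series converges when |z + 7| < 1 and diverges when |z + 7| > 1; R = 1.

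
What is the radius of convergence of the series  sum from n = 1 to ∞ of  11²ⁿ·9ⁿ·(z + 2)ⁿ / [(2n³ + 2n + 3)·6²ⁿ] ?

R = 4/121

The ratio of consecutive coefficients is [(2n³ + 2n + 3)/(2(n+1)³ + 2(n+1) + 3)] · 121·9/36 → 121/4.
Hence the series converges for |z + 2| < 1/(121/4) = 4/121, so the radius of convergence is 4/121.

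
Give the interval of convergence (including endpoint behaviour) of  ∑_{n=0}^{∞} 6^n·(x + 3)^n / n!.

Ratio test: |a_{n+1}/a_n| = 6 · 1/(n+1) → 0 as n → ∞.
Since the limit is 0 < 1 for every x, the series converges on all of ℝ and R = ∞.

(−∞, ∞)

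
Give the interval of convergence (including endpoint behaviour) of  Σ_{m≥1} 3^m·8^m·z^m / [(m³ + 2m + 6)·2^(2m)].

[-1/6, 1/6]

The ratio of consecutive coefficients is [(m³ + 2m + 6)/((m+1)³ + 2(m+1) + 6)] · 3·8/4 → 6.
Thus R = 1/(6) = 1/6.
Endpoint z = 1/6: the terms are on the order of 1/m³, so the series converges absolutely by comparison with the p-series (p = 3 > 1).
Endpoint z = -1/6: the terms are on the order of 1/m³, so the series converges absolutely by comparison with the p-series (p = 3 > 1).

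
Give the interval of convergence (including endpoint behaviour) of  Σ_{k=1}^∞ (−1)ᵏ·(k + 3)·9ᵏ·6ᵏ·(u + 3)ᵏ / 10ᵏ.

By the ratio test, |a_{k+1}/a_k| = [((k+1) + 3)/(k + 3)] · 9·6/10 → 27/5.
Hence the series converges for |u + 3| < 1/(27/5) = 5/27, so the radius of convergence is 5/27.
At u = -76/27: the terms do not tend to 0, so the series diverges.
Check u = -86/27: the k-th term does not approach 0; divergence by the term test.

(-86/27, -76/27)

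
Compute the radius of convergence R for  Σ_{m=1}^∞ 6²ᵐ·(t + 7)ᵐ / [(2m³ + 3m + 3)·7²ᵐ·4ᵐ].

Ratio test: |a_{m+1}/a_m| = [(2m³ + 3m + 3)/(2(m+1)³ + 3(m+1) + 3)] · 36/(49·4) → 9/49 as m → ∞.
Convergence for |t + 7| · 9/49 < 1, i.e. |t + 7| < 49/9. So R = 49/9.

R = 49/9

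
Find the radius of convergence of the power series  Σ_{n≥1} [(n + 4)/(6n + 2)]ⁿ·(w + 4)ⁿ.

Root test: |a_n|^(1/n) = (n + 4)/(6n + 2) → 1/6.
Hence the series converges for |w + 4| < 1/(1/6) = 6, so the radius of convergence is 6.

R = 6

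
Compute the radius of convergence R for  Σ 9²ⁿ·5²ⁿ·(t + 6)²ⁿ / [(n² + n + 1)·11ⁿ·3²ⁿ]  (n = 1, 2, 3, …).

The ratio of consecutive coefficients is [(n² + n + 1)/((n+1)² + (n+1) + 1)] · 81·25/(11·9) → 225/11.
Since the exponent of (t + 6) increases by 2 each term, convergence requires |t + 6|² < 11/225, hence R = √11/15.

R = √11/15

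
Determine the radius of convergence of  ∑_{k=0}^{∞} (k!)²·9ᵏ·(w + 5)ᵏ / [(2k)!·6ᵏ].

R = 8/3

By the ratio test, |a_{k+1}/a_k| = (k+1)²/[(2k+1)·(2k+2)] · 9/6 → 3/8.
Convergence for |w + 5| · 3/8 < 1, i.e. |w + 5| < 8/3. So R = 8/3.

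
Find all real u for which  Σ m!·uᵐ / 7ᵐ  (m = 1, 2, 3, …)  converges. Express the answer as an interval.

The ratio of consecutive coefficients is (m+1) · 1/7 → ∞.
Since the ratio → ∞, the series diverges for every u ≠ 0, and R = 0.

{0}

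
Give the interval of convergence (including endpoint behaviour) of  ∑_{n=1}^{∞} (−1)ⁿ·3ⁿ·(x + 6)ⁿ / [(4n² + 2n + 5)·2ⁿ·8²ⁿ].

[-146/3, 110/3]

By the ratio test, |a_{n+1}/a_n| = [(4n² + 2n + 5)/(4(n+1)² + 2(n+1) + 5)] · 3/(2·64) → 3/128.
Thus R = 1/(3/128) = 128/3.
Endpoint x = 110/3: the terms are on the order of 1/n², so the series converges absolutely by comparison with the p-series (p = 2 > 1).
Endpoint x = -146/3: the terms are on the order of 1/n², so the series converges absolutely by comparison with the p-series (p = 2 > 1).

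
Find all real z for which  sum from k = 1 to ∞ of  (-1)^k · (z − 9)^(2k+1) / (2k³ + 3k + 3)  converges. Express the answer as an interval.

Apply the ratio test: |a_{k+1}| / |a_k| = (2k³ + 3k + 3)/(2(k+1)³ + 3(k+1) + 3), which tends to 1 as k → ∞.
Successive powers of (z − 9) differ by 2, so the series converges when |z − 9|² · 1 < 1, i.e. |z − 9| < √(1) = 1. So R = 1.
Check z = 10: the series is dominated by a constant times Σ 1/k³, which converges (p = 3 > 1).
Endpoint z = 8: absolute convergence follows by limit comparison with Σ 1/k³.

[8, 10]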